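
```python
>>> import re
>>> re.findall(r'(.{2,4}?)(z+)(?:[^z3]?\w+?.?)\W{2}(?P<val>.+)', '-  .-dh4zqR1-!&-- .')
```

[('-dh4', 'z', '&-- .')]

Pattern: 2 to 4 of any character (lazy) (captured); then one or more of a literal 'z' (captured); then optionally any character except [z3], then one or more of a word character (lazy), then optionally any character (non-capturing group); then exactly 2 of a non-word character; then one or more of any character (captured as 'val').
Multiple groups make `findall` return tuples — one 3-tuple for the one match.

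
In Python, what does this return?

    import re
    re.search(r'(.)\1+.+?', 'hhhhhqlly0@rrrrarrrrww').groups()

('h',)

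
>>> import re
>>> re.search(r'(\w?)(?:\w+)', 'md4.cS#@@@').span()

(0, 3)

The pattern matches optionally a word character (captured); then one or more of a word character (non-capturing group).
`re.search` tries every starting position until one works.
The match spans [0:3] → 'md4'.
Captured: group 1 = 'm'.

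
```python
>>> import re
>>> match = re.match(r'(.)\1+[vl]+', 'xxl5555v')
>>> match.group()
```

'xxl'

The backreference `\1` re-matches whatever the first group consumed, character for character.
`re.match` won't scan ahead — the pattern has to work from the very first character.
The match spans [0:3] → 'xxl'.
Captured: group 1 = 'x'.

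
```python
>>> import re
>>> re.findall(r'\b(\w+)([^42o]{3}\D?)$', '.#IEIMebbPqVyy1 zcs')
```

This matches a word boundary (`\b`, zero-width); then one or more of a word character (captured); then exactly 3 of any character except [42o], then optionally a non-digit (captured); then anchored at the end.
2 groups means the one result is a tuple of 2 captured strings — 1 here.

[('IEIMebbPqVyy1', ' zcs')]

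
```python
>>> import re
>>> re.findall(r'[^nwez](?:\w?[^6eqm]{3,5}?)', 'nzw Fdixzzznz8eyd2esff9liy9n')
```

[' Fdix', '8eyd2', 'sff9l', 'iy9n']

This matches any character except [nwez]; then optionally a word character, then 3 to 5 of any character except [6eqm] (lazy) (non-capturing group).
A `+?`/`*?`/`{m,n}?` starts at its minimum and grows only as far as needed for what follows to match.
Walking the string: at [3:8] → ' Fdix'; at [13:18] → '8eyd2'; at [19:24] → 'sff9l'; at [24:28] → 'iy9n'.
No capturing groups, so `findall` returns the 4 full match strings.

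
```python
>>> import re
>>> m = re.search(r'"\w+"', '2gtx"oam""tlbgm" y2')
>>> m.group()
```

'"oam"'

The match spans [4:9] → '"oam"'.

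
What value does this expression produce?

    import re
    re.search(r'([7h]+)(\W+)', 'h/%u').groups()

The pattern matches one or more of one of [7h] (captured); then one or more of a non-word character (captured).
`re.search` scans for the first position where the pattern succeeds.
The match spans [0:3] → 'h/%'.
Captured: group 1 = 'h', group 2 = '/%'.

('h', '/%')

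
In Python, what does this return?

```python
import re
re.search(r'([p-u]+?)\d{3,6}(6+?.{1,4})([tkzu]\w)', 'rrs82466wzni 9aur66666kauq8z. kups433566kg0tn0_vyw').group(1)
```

The match spans [0:11] → 'rrs82466wzn'.
Captured: group 1 = 'rrs', group 2 = '6w', group 3 = 'zn'.

'rrs'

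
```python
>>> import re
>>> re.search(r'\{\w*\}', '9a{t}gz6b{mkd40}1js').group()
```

The match spans [2:5] → '{t}'.

'{t}'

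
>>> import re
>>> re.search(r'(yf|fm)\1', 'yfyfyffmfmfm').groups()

('yf',)

`\1` has to match the exact text group 1 already captured.
`re.search` tries every starting position until one works.
The match spans [0:4] → 'yfyf'.
Captured: group 1 = 'yf'.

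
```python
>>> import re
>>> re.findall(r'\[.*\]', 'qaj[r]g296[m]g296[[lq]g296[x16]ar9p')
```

Walking the string: at [3:31] → '[r]g296[m]g296[[lq]g296[x16]'.
Since nothing is captured, `findall` lists the 1 matched substring directly.

['[r]g296[m]g296[[lq]g296[x16]']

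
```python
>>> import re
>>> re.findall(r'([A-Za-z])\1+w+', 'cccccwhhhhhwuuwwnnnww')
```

['c', 'h', 'u', 'n']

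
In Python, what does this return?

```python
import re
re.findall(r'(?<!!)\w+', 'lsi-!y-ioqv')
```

The negative lookaround is zero-width — it rules out positions where the adjacent text would match, without consuming anything.
Walking the string: at [0:3] → 'lsi'; at [7:11] → 'ioqv'.
Since nothing is captured, `findall` lists the 2 matched substrings directly.

['lsi', 'ioqv']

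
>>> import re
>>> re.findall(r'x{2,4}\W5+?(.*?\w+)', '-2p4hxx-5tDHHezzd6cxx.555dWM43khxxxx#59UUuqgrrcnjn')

Because the quantifier is non-greedy, it stops expanding at the earliest point where the rest of the pattern can succeed.
`findall` collects group 1 from each match (2 total).

['tDHHezzd6cxx', '9UUuqgrrcnjn']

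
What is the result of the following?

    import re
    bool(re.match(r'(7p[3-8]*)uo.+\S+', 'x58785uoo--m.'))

False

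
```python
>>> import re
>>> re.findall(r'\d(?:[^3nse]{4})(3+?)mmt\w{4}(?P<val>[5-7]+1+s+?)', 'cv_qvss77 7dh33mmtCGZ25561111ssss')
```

Lazy quantifiers expand one character at a time until the remainder of the pattern can match.
With 2 capturing groups, `findall` returns a 2-tuple per match.

[('33', '5561111s')]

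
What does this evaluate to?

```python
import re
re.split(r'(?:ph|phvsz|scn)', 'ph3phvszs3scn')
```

['', '3', 'vszs3', '']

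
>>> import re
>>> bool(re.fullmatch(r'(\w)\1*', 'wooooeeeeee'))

False

After group 1 captures some text, `\1` only succeeds where that same text appears again.
For `fullmatch`, every character of the input must be accounted for by the pattern.
Here there's no way to consume every character, so the call returns None, and `bool(None)` is False.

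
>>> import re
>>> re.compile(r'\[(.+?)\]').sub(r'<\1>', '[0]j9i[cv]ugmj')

'<0>j9i<cv>ugmj'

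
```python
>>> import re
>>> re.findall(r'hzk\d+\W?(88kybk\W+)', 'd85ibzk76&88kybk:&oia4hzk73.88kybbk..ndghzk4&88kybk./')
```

['88kybk./']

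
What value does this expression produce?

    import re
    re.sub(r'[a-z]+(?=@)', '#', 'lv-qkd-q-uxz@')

The lookaround is zero-width — it requires the adjacent text to match without consuming it, so the asserted text isn't part of the match.
Every occurrence is swapped for '#'.

'lv-qkd-q-#@'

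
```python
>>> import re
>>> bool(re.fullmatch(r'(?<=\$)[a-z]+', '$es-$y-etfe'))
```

False

For `fullmatch`, every character of the input must be accounted for by the pattern.
Here there's no way to consume every character, so the call returns None, and `bool(None)` is False.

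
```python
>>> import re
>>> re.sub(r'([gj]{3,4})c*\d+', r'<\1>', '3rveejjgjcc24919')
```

This matches 3 to 4 of one of [gj] (captured); then zero or more of a literal 'c', then one or more of a digit.
Matches: at [5:16] → 'jjgjcc24919'.
The replacement refers to a captured group, so each match is rewritten using its own captured text.

'3rvee<jjgj>'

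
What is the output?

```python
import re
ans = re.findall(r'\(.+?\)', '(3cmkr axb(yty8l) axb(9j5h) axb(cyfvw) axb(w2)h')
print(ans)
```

Walking the string: at [0:17] → '(3cmkr axb(yty8l)'; at [21:27] → '(9j5h)'; at [31:38] → '(cyfvw)'; at [42:46] → '(w2)'.
No capturing groups, so `findall` returns the 4 full match strings.

['(3cmkr axb(yty8l)', '(9j5h)', '(cyfvw)', '(w2)']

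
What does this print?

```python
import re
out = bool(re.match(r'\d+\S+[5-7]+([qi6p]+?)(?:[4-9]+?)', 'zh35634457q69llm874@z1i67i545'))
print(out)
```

False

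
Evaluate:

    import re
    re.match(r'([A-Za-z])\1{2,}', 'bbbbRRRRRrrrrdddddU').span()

(0, 4)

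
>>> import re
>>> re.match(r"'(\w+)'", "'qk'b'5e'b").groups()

('qk',)

The match spans [0:4] → "'qk'".
Captured: group 1 = 'qk'.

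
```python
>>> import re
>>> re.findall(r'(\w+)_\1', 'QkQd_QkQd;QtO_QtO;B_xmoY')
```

['QkQd', 'QtO']

The backreference `\1` re-matches whatever the first group consumed, character for character.
One capturing group, so `findall` returns just the captured substring from each match — 2 in all.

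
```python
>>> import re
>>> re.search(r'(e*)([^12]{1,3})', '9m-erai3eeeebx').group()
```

'9m-'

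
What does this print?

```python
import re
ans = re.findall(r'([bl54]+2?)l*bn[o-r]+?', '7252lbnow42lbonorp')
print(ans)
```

['52']

One capturing group, so `findall` returns just the captured substring from the one match — 1 in all.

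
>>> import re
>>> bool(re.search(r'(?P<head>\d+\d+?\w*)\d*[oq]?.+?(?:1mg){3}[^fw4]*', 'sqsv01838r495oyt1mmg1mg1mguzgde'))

This matches one or more of a digit, then one or more of a digit (lazy), then zero or more of a word character (captured as 'head'); then zero or more of a digit, then optionally one of [oq], then one or more of any character (lazy); then the literal '1mg' repeated 3 times, then zero or more of any character except [fw4].
`re.search` scans for the first position where the pattern succeeds.
Here no position works, so the call returns None, and `bool(None)` is False.

False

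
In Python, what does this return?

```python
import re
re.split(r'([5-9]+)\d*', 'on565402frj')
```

The group in the pattern means `split` returns the separators' captures alongside the pieces.

['on', '565', 'frj']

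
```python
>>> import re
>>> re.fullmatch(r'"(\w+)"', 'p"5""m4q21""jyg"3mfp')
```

None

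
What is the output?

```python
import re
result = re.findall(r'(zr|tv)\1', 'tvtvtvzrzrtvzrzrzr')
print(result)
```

['tv', 'zr', 'zr']

`\1` is not a pattern — it's the concrete string captured by group 1, re-applied verbatim.
With a single group, `findall` returns only what that group captured — 3 items.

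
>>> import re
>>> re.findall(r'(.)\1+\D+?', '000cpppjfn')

The backreference `\1` re-matches whatever the first group consumed, character for character.
Matches: at [0:4] match '000c', group 1 = '0'; at [4:8] match 'pppj', group 1 = 'p'.
`findall` collects group 1 from each match (2 total).

['0', 'p']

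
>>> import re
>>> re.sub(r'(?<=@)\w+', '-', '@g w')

'@- w'

Because the assertion is zero-width, the text it checks is not consumed and won't appear in the result.
Matches: at [1:2] → 'g'.
Each match is replaced by '-'.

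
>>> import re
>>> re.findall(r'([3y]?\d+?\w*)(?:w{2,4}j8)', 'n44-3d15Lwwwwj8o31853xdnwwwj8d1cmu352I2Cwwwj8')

Pattern: optionally one of [3y], then one or more of a digit (lazy), then zero or more of a word character (captured); then 2 to 4 of a literal 'w', then the literal 'j8' (non-capturing group).
Scanning left to right: at [4:45] match '3d15Lwwwwj8o31853xdnwwwj8d1cmu352I2Cwwwj8', group 1 = '3d15Lwwwwj8o31853xdnwwwj8d1cmu352I2Cw'.
One capturing group, so `findall` returns just the captured substring from the one match — 1 in all.

['3d15Lwwwwj8o31853xdnwwwj8d1cmu352I2Cw']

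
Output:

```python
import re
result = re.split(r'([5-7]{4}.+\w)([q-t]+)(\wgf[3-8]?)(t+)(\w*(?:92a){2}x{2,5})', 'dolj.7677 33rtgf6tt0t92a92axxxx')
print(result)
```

`re.split` interleaves the captured-group text with the surrounding fragments.

['dolj.', '7677 33', 'r', 'tgf6', 'tt', '0t92a92axxxx', '']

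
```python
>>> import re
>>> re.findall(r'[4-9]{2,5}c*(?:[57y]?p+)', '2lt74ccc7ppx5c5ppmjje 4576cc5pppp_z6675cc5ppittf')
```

This matches 2 to 5 of a character in [4-9], then zero or more of the literal 'c'; then optionally one of [57y], then one or more of a literal 'p' (non-capturing group).
Walking the string: at [3:11] → '74ccc7pp'; at [22:33] → '4576cc5pppp'; at [35:44] → '6675cc5pp'.
`findall` yields the raw match text (3 of them) because the pattern has no groups.

['74ccc7pp', '4576cc5pppp', '6675cc5pp']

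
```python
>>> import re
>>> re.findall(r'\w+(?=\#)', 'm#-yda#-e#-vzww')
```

['m', 'yda', 'e']

Lookahead/lookbehind check context without consuming it, so the matched span excludes the asserted characters.
`findall` yields the raw match text (3 of them) because the pattern has no groups.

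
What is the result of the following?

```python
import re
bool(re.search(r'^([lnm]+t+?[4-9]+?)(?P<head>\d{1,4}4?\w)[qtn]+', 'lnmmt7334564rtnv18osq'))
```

The pattern matches anchored at the start of the string; then one or more of one of [lnm], then one or more of the literal 't' (lazy), then one or more of a character in [4-9] (lazy) (captured); then 1 to 4 of a digit, then optionally the literal '4', then a word character (captured as 'head'); then one or more of one of [qtn].
`search` walks the string left to right and returns the first match it finds.
Here nothing in the string fits, so the call returns None, and `bool(None)` is False.

False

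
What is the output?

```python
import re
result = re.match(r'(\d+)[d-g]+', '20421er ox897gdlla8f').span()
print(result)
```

The pattern matches one or more of a digit (captured); then one or more of a character in [d-g].
`re.match` only tries the pattern at the start of the string.
The match spans [0:6] → '20421e'.
Captured: group 1 = '20421'.

(0, 6)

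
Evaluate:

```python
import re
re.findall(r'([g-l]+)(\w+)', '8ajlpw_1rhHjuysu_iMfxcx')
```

[('jl', 'pw_1rhHjuysu_iMfxcx')]

Pattern: one or more of a character in [g-l] (captured); then one or more of a word character (captured).
Scanning left to right: at [2:23] match 'jlpw_1rhHjuysu_iMfxcx', groups = ('jl', 'pw_1rhHjuysu_iMfxcx').
2 groups means the one result is a tuple of 2 captured strings — 1 here.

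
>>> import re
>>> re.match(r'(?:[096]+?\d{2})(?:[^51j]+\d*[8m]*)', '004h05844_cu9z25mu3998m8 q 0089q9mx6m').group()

'004h05844'

`match` is anchored at position 0; if the pattern doesn't fit there, it returns None.
The match spans [0:9] → '004h05844'.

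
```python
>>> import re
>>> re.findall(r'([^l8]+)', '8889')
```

This matches one or more of any character except [l8] (captured).
Matches: at [3:4] match '9', group 1 = '9'.
With a single group, `findall` returns only what that group captured — 1 item.

['9']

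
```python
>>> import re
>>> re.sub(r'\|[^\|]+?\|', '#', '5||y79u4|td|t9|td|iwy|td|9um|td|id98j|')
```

'5|#td#td#td#td#'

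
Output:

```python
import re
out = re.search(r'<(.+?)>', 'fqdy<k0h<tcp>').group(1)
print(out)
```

The match spans [4:13] → '<k0h<tcp>'.
Captured: group 1 = 'k0h<tcp'.

k0h<tcp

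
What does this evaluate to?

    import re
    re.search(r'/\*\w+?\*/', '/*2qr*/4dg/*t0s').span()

(0, 7)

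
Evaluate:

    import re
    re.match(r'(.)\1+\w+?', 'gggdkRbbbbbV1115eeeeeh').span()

(0, 4)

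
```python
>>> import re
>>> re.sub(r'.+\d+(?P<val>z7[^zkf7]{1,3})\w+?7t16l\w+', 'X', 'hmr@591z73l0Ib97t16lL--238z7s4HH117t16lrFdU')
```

'X'

The pattern matches one or more of any character, then one or more of a digit; then the literal 'z7', then 1 to 3 of any character except [zkf7] (captured as 'val'); then one or more of a word character (lazy); then the literal '7t1', then the literal '6l', then one or more of a word character.
Matches: at [0:43] → 'hmr@591z73l0Ib97t16lL--238z7s4HH117t16lrFdU'.
`sub` substitutes 'X' at each match site.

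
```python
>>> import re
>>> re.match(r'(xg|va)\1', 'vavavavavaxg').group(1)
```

`\1` is not a pattern — it's the concrete string captured by group 1, re-applied verbatim.
`match` is anchored at position 0; if the pattern doesn't fit there, it returns None.
The match spans [0:4] → 'vava'.
Captured: group 1 = 'va'.

'va'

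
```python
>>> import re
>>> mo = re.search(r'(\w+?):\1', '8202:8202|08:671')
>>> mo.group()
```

`\1` is not a pattern — it's the concrete string captured by group 1, re-applied verbatim.
`search` walks the string left to right and returns the first match it finds.
The match spans [0:9] → '8202:8202'.
Captured: group 1 = '8202'.

'8202:8202'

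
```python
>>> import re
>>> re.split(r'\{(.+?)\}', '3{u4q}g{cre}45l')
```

Matches to split on: at [1:6] → '{u4q}'; at [7:12] → '{cre}'.
`re.split` interleaves the captured-group text with the surrounding fragments.

['3', 'u4q', 'g', 'cre', '45l']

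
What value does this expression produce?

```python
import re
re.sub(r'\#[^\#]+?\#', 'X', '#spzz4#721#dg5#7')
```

Matches: at [0:7] → '#spzz4#'; at [10:15] → '#dg5#'.
Each match is replaced by 'X'.

'X721X7'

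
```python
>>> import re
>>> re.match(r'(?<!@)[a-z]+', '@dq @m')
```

None

Because the assertion is negative and zero-width, positions next to the forbidden text are skipped.
`match` is anchored at position 0; if the pattern doesn't fit there, it returns None.
Here the string doesn't start with a match, so the call returns None.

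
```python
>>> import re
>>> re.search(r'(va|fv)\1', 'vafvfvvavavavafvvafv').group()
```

'fvfv'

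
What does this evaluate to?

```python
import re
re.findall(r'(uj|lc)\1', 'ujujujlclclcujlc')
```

['uj', 'lc']

After group 1 captures some text, `\1` only succeeds where that same text appears again.
Because there's exactly one group, `findall` drops the full match and keeps group 1 from each hit.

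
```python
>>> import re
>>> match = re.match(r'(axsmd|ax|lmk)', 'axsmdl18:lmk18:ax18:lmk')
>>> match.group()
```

`|` is ordered: at each position the engine commits to the first alternative that works.
`re.match` won't scan ahead — the pattern has to work from the very first character.
The match spans [0:5] → 'axsmd'.
Captured: group 1 = 'axsmd'.

'axsmd'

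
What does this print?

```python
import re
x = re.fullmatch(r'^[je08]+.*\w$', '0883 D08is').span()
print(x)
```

This matches anchored at the start of the string; then one or more of one of [je08]; then zero or more of any character, then a word character; then anchored at the end.
For `fullmatch`, every character of the input must be accounted for by the pattern.
The match spans [0:10] → '0883 D08is'.

(0, 10)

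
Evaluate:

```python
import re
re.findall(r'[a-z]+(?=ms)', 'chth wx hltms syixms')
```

Because the assertion is zero-width, the text it checks is not consumed and won't appear in the result.
Walking the string: at [8:11] → 'hlt'; at [14:18] → 'syix'.
With no groups in the pattern, `findall` gives back each whole match — 2 here.

['hlt', 'syix']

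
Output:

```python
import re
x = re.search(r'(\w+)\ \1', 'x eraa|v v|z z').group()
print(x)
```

`\1` has to match the exact text group 1 already captured.
`search` walks the string left to right and returns the first match it finds.
The match spans [7:10] → 'v v'.
Captured: group 1 = 'v'.

v v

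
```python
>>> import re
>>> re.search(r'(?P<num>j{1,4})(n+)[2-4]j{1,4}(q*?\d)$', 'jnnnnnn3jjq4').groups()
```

This matches 1 to 4 of a literal 'j' (captured as 'num'); then one or more of a literal 'n' (captured); then a character in [2-4], then 1 to 4 of the literal 'j'; then zero or more of a literal 'q' (lazy), then a digit (captured); then anchored at the end.
Unlike `match`, `search` isn't anchored — it looks for the pattern anywhere in the string.
The match spans [0:12] → 'jnnnnnn3jjq4'.
Captured: group 1 = 'j', group 2 = 'nnnnnn', group 3 = 'q4'.

('j', 'nnnnnn', 'q4')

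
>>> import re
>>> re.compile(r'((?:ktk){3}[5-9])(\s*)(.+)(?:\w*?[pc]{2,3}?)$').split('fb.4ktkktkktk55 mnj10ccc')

The group in the pattern means `split` returns the separators' captures alongside the pieces.

['fb.4', 'ktkktkktk5', '', '5 mnj10c', '']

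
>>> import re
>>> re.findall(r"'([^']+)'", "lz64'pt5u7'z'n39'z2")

['pt5u7', 'n39']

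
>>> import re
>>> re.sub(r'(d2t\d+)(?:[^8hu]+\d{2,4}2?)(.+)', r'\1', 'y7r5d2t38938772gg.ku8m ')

This matches the literal 'd2t', then one or more of a digit (captured); then one or more of any character except [8hu], then 2 to 4 of a digit, then optionally the literal '2' (non-capturing group); then one or more of any character (captured).
Matches: at [4:23] → 'd2t38938772gg.ku8m '.
The replacement refers to a captured group, so each match is rewritten using its own captured text.

'y7r5d2t38938'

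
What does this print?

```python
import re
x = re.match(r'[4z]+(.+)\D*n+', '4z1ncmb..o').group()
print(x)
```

4z1n

This matches one or more of one of [4z]; then one or more of any character (captured); then zero or more of a non-digit, then one or more of a literal 'n'.
`re.match` won't scan ahead — the pattern has to work from the very first character.
The match spans [0:4] → '4z1n'.
Captured: group 1 = '1'.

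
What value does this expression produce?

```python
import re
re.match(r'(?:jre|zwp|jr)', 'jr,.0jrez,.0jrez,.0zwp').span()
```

With `match`, the pattern is implicitly anchored at the beginning.
The match spans [0:2] → 'jr'.

(0, 2)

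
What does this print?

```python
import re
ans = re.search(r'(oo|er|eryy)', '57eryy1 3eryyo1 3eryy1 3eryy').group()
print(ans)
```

er

Branches in `(...|...)` are attempted left-to-right; the first branch that allows the whole pattern to succeed is taken.
Unlike `match`, `search` isn't anchored — it looks for the pattern anywhere in the string.
The match spans [2:4] → 'er'.
Captured: group 1 = 'er'.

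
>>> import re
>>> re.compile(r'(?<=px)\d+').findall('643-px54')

['54']

Lookahead/lookbehind check context without consuming it, so the matched span excludes the asserted characters.
Since nothing is captured, `findall` lists the 1 matched substring directly.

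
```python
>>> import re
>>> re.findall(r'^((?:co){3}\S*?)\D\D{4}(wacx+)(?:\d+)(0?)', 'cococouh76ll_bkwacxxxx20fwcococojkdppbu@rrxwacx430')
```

[('cococouh76', 'wacxxxx', '')]

Pattern: anchored at the start of the string; then the literal 'co' repeated 3 times, then zero or more of a non-whitespace character (lazy) (captured); then a non-digit, then exactly 4 of a non-digit; then the literal 'wac', then one or more of the literal 'x' (captured); then one or more of a digit (non-capturing group); then optionally a literal '0' (captured).
3 groups means the one result is a tuple of 3 captured strings — 1 here.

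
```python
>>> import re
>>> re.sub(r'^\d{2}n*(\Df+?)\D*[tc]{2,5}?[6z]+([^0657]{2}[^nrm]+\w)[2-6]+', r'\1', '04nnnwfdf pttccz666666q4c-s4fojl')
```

Pattern: anchored at the start of the string; then exactly 2 of a digit, then zero or more of a literal 'n'; then a non-digit, then one or more of the literal 'f' (lazy) (captured); then zero or more of a non-digit, then 2 to 5 of one of [tc] (lazy), then one or more of one of [6z]; then exactly 2 of any character except [0657], then one or more of any character except [nrm], then a word character (captured); then one or more of a character in [2-6].
Each match is replaced using the text its own group 1 captured.

'wffojl'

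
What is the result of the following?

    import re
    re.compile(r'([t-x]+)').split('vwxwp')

['', 'vwxw', 'p']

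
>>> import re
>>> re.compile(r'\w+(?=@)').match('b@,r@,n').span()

(0, 1)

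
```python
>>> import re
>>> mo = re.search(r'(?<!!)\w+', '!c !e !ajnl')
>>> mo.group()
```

'jnl'

The negative lookaround is zero-width — it rules out positions where the adjacent text would match, without consuming anything.
Unlike `match`, `search` isn't anchored — it looks for the pattern anywhere in the string.
The match spans [8:11] → 'jnl'.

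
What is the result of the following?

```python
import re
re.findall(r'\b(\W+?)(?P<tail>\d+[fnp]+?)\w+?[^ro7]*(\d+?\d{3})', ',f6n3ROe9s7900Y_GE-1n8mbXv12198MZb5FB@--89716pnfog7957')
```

This matches a word boundary (`\b`, zero-width); then one or more of a non-word character (lazy) (captured); then one or more of a digit, then one or more of one of [fnp] (lazy) (captured as 'tail'); then one or more of a word character (lazy), then zero or more of any character except [ro7]; then one or more of a digit (lazy), then exactly 3 of a digit (captured).
Scanning left to right: at [18:45] match '-1n8mbXv12198MZb5FB@--89716', groups = ('-', '1n', '9716').
3 groups means the one result is a tuple of 3 captured strings — 1 here.

[('-', '1n', '9716')]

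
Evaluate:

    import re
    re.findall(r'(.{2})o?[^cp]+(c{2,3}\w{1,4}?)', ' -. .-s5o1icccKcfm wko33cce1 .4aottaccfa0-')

Pattern: exactly 2 of any character (captured); then optionally a literal 'o', then one or more of any character except [cp]; then 2 to 3 of the literal 'c', then 1 to 4 of a word character (lazy) (captured).
Because the quantifier is non-greedy, it stops expanding at the earliest point where the rest of the pattern can succeed.
Walking the string: at [0:15] match ' -. .-s5o1icccK', groups = (' -', 'cccK'); at [15:27] match 'cfm wko33cce', groups = ('cf', 'cce'); at [27:39] match '1 .4aottaccf', groups = ('1 ', 'ccf').
2 groups means each result is a tuple of 2 captured strings — 3 here.

[(' -', 'cccK'), ('cf', 'cce'), ('1 ', 'ccf')]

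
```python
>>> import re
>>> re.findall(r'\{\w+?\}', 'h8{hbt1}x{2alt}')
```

['{hbt1}', '{2alt}']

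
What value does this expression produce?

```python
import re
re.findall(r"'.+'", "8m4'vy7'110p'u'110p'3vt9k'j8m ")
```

["'vy7'110p'u'110p'3vt9k'"]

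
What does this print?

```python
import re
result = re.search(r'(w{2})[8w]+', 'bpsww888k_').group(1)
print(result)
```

This matches exactly 2 of a literal 'w' (captured); then one or more of one of [8w].
Unlike `match`, `search` isn't anchored — it looks for the pattern anywhere in the string.
The match spans [3:8] → 'ww888'.
Captured: group 1 = 'ww'.

ww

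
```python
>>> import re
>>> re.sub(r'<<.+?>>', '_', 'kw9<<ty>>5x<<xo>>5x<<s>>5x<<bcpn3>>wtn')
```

Because the quantifier is non-greedy, it stops expanding at the earliest point where the rest of the pattern can succeed.
Matches: at [3:9] → '<<ty>>'; at [11:17] → '<<xo>>'; at [19:24] → '<<s>>'; at [26:35] → '<<bcpn3>>'.
Each match is replaced by '_'.

'kw9_5x_5x_5x_wtn'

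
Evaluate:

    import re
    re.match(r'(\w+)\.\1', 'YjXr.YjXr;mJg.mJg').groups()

('YjXr',)

The backreference `\1` re-matches whatever the first group consumed, character for character.
`re.match` won't scan ahead — the pattern has to work from the very first character.
The match spans [0:9] → 'YjXr.YjXr'.
Captured: group 1 = 'YjXr'.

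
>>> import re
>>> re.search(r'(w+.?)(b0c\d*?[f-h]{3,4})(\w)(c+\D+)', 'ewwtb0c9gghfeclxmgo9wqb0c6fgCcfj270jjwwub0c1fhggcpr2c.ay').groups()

The pattern matches one or more of the literal 'w', then optionally any character (captured); then the literal 'b0c', then zero or more of a digit (lazy), then 3 to 4 of a character in [f-h] (captured); then a word character (captured); then one or more of the literal 'c', then one or more of a non-digit (captured).
Unlike `match`, `search` isn't anchored — it looks for the pattern anywhere in the string.
The match spans [1:19] → 'wwtb0c9gghfeclxmgo'.
Captured: group 1 = 'wwt', group 2 = 'b0c9gghf', group 3 = 'e', group 4 = 'clxmgo'.

('wwt', 'b0c9gghf', 'e', 'clxmgo')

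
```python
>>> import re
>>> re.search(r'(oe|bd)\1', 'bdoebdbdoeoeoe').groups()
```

A backreference is literal: `\1` must see the identical characters the first group matched.
`search` walks the string left to right and returns the first match it finds.
The match spans [4:8] → 'bdbd'.
Captured: group 1 = 'bd'.

('bd',)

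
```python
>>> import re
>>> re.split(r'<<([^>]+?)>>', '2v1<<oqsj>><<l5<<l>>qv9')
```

Because the pattern has a capturing group, `split` also inserts each captured text between the pieces.

['2v1', 'oqsj', '', 'l5<<l', 'qv9']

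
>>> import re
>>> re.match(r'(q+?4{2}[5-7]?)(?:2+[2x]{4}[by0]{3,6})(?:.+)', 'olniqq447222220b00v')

None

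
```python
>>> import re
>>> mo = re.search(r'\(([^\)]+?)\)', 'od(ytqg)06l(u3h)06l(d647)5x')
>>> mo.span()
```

Unlike `match`, `search` isn't anchored — it looks for the pattern anywhere in the string.
The match spans [2:8] → '(ytqg)'.
Captured: group 1 = 'ytqg'.

(2, 8)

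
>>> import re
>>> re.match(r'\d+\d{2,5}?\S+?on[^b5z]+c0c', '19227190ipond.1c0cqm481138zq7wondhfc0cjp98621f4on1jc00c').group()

`match` is anchored at position 0; if the pattern doesn't fit there, it returns None.
The match spans [0:18] → '19227190ipond.1c0c'.

'19227190ipond.1c0c'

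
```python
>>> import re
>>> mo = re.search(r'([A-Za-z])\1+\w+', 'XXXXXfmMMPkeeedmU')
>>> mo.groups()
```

('X',)

The backreference `\1` re-matches whatever the first group consumed, character for character.
Unlike `match`, `search` isn't anchored — it looks for the pattern anywhere in the string.
The match spans [0:17] → 'XXXXXfmMMPkeeedmU'.
Captured: group 1 = 'X'.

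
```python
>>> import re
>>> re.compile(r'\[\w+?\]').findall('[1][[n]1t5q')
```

['[1]', '[n]']

Since nothing is captured, `findall` lists the 2 matched substrings directly.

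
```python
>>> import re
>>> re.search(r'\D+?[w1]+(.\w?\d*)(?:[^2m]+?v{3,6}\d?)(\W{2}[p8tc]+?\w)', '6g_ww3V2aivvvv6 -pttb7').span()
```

(1, 19)

Pattern: one or more of a non-digit (lazy), then one or more of one of [w1]; then any character, then optionally a word character, then zero or more of a digit (captured); then one or more of any character except [2m] (lazy), then 3 to 6 of a literal 'v', then optionally a digit (non-capturing group); then exactly 2 of a non-word character, then one or more of one of [p8tc] (lazy), then a word character (captured).
The `?` after the quantifier makes it lazy — it takes as little as possible before letting the rest of the pattern try.
`re.search` tries every starting position until one works.
The match spans [1:19] → 'g_ww3V2aivvvv6 -pt'.
Captured: group 1 = '3V2', group 2 = ' -pt'.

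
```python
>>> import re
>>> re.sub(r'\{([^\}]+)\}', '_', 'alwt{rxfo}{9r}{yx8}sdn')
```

`sub` substitutes '_' at each match site.

'alwt___sdn'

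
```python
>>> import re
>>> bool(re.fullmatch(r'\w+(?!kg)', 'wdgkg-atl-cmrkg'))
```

The negative lookaround is zero-width — it rules out positions where the adjacent text would match, without consuming anything.
`fullmatch` succeeds only if the pattern covers the string from start to end.
Here the string isn't matched end-to-end, so the call returns None, and `bool(None)` is False.

False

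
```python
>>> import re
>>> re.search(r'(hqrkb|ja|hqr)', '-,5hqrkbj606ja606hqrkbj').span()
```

(3, 8)

`|` is ordered: at each position the engine commits to the first alternative that works.
The match spans [3:8] → 'hqrkb'.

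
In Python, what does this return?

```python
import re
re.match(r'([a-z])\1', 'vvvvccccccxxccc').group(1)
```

'v'

After group 1 captures some text, `\1` only succeeds where that same text appears again.
With `match`, the pattern is implicitly anchored at the beginning.
The match spans [0:2] → 'vv'.
Captured: group 1 = 'v'.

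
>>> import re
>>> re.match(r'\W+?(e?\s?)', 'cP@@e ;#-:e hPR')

`match` is anchored at position 0; if the pattern doesn't fit there, it returns None.
Here position 0 doesn't satisfy it, so the call returns None.

None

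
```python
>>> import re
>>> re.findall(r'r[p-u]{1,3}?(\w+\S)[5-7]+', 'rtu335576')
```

['u33557']

This matches the literal 'r', then 1 to 3 of a character in [p-u] (lazy); then one or more of a word character, then a non-whitespace character (captured); then one or more of a character in [5-7].
A `+?`/`*?`/`{m,n}?` starts at its minimum and grows only as far as needed for what follows to match.
Matches: at [0:9] match 'rtu335576', group 1 = 'u33557'.
Because there's exactly one group, `findall` drops the full match and keeps group 1 from the one hit.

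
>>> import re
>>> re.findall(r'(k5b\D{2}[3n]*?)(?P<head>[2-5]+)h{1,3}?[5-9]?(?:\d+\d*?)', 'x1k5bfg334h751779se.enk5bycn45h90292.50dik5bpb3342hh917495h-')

This matches the literal 'k5b', then exactly 2 of a non-digit, then zero or more of one of [3n] (lazy) (captured); then one or more of a character in [2-5] (captured as 'head'); then 1 to 3 of the literal 'h' (lazy), then optionally a character in [5-9]; then one or more of a digit, then zero or more of a digit (lazy) (non-capturing group).
The `?` after the quantifier makes it lazy — it takes as little as possible before letting the rest of the pattern try.
Scanning left to right: at [2:17] match 'k5bfg334h751779', groups = ('k5bfg', '334'); at [22:36] match 'k5bycn45h90292', groups = ('k5bycn', '45'); at [41:58] match 'k5bpb3342hh917495', groups = ('k5bpb', '3342').
Multiple groups make `findall` return tuples — one 2-tuple for each match.

[('k5bfg', '334'), ('k5bycn', '45'), ('k5bpb', '3342')]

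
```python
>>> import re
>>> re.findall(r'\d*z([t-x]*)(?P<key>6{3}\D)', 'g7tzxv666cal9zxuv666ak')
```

This matches zero or more of a digit, then a literal 'z'; then zero or more of a character in [t-x] (captured); then exactly 3 of a literal '6', then a non-digit (captured as 'key').
Scanning left to right: at [3:10] match 'zxv666c', groups = ('xv', '666c'); at [12:21] match '9zxuv666a', groups = ('xuv', '666a').
2 groups means each result is a tuple of 2 captured strings — 2 here.

[('xv', '666c'), ('xuv', '666a')]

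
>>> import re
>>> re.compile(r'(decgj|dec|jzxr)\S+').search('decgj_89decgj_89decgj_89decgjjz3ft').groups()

The regex engine tests alternatives in the order written; an earlier branch that matches wins even if a later one would match more.
`re.search` tries every starting position until one works.
The match spans [0:34] → 'decgj_89decgj_89decgj_89decgjjz3ft'.
Captured: group 1 = 'decgj'.

('decgj',)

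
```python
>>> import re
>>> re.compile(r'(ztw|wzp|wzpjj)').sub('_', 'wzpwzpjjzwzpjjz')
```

'__jjz_jjz'

`|` is ordered: at each position the engine commits to the first alternative that works.
Matches: at [0:3] → 'wzp'; at [3:6] → 'wzp'; at [9:12] → 'wzp'.
Every occurrence is swapped for '_'.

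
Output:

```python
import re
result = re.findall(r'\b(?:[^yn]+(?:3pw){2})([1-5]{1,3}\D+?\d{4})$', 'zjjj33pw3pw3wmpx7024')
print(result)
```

The pattern matches a word boundary (`\b`, zero-width); then one or more of any character except [yn], then the literal '3pw' repeated 2 times (non-capturing group); then 1 to 3 of a character in [1-5], then one or more of a non-digit (lazy), then exactly 4 of a digit (captured); then anchored at the end.
Scanning left to right: at [0:20] match 'zjjj33pw3pw3wmpx7024', group 1 = '3wmpx7024'.
One capturing group, so `findall` returns just the captured substring from the one match — 1 in all.

['3wmpx7024']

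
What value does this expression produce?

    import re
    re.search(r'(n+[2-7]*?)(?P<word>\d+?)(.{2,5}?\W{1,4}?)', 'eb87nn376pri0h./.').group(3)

'pri0h.'

The match spans [4:15] → 'nn376pri0h.'.
Captured: group 1 = 'nn', group 2 = '376', group 3 = 'pri0h.'.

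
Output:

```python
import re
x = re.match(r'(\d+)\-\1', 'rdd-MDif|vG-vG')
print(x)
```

None

`\1` has to match the exact text group 1 already captured.
`re.match` only tries the pattern at the start of the string.
Here the pattern fails at index 0, so the call returns None.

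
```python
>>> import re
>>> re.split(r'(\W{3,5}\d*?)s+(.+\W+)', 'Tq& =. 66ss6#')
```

The pattern matches 3 to 5 of a non-word character, then zero or more of a digit (lazy) (captured); then one or more of a literal 's'; then one or more of any character, then one or more of a non-word character (captured).
Matches to split on: at [2:13] → '& =. 66ss6#'.
`re.split` interleaves the captured-group text with the surrounding fragments.

['Tq', '& =. 66', '6#', '']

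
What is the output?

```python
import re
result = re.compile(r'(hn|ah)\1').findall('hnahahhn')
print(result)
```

A backreference is literal: `\1` must see the identical characters the first group matched.
Walking the string: at [2:6] match 'ahah', group 1 = 'ah'.
`findall` collects group 1 from the one match (1 total).

['ah']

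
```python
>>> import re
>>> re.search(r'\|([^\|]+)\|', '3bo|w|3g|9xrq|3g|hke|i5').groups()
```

('w',)

The match spans [3:6] → '|w|'.
Captured: group 1 = 'w'.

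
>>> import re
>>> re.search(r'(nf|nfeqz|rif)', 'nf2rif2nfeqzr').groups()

The match spans [0:2] → 'nf'.
Captured: group 1 = 'nf'.

('nf',)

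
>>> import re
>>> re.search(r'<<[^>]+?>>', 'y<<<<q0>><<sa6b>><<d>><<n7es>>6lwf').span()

`re.search` tries every starting position until one works.
The match spans [1:9] → '<<<<q0>>'.

(1, 9)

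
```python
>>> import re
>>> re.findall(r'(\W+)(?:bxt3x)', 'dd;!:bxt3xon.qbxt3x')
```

[';!:']

Pattern: one or more of a non-word character (captured); then the literal 'bxt', then the literal '3x' (non-capturing group).
Walking the string: at [2:10] match ';!:bxt3x', group 1 = ';!:'.
`findall` collects group 1 from the one match (1 total).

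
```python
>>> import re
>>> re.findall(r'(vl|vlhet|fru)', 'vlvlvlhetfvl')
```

['vl', 'vl', 'vl', 'vl']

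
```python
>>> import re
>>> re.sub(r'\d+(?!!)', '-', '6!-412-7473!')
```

'6!----3!'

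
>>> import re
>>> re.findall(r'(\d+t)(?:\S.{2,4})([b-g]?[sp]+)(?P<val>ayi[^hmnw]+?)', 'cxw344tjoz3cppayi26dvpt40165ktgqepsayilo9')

[('344t', 'pp', 'ayi2')]

Pattern: one or more of a digit, then the literal 't' (captured); then a non-whitespace character, then 2 to 4 of any character (non-capturing group); then optionally a character in [b-g], then one or more of one of [sp] (captured); then the literal 'ayi', then one or more of any character except [hmnw] (lazy) (captured as 'val').
With the lazy modifier that quantifier settles for the fewest repetitions that let the rest of the pattern succeed (the atoms after it are unaffected and can still be greedy).
Matches: at [3:18] match '344tjoz3cppayi2', groups = ('344t', 'pp', 'ayi2').
3 groups means the one result is a tuple of 3 captured strings — 1 here.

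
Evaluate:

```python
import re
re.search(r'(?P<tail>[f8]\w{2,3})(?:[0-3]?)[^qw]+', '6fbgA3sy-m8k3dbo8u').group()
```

The pattern matches one of [f8], then 2 to 3 of a word character (captured as 'tail'); then optionally a character in [0-3] (non-capturing group); then one or more of any character except [qw].
The match spans [1:18] → 'fbgA3sy-m8k3dbo8u'.

'fbgA3sy-m8k3dbo8u'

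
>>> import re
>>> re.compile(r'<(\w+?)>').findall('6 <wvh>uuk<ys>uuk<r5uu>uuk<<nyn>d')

['wvh', 'ys', 'r5uu', 'nyn']

Scanning left to right: at [2:7] match '<wvh>', group 1 = 'wvh'; at [10:14] match '<ys>', group 1 = 'ys'; at [17:23] match '<r5uu>', group 1 = 'r5uu'; at [27:32] match '<nyn>', group 1 = 'nyn'.
With a single group, `findall` returns only what that group captured — 4 items.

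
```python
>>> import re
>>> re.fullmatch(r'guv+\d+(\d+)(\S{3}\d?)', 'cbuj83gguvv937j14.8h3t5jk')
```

`re.fullmatch` is like wrapping the pattern in `^…$` (in single-line mode).
Here the string isn't matched end-to-end, so the call returns None.

None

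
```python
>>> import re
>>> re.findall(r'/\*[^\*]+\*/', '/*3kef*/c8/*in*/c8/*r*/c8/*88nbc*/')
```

Walking the string: at [0:8] → '/*3kef*/'; at [10:16] → '/*in*/'; at [18:23] → '/*r*/'; at [25:34] → '/*88nbc*/'.
Since nothing is captured, `findall` lists the 4 matched substrings directly.

['/*3kef*/', '/*in*/', '/*r*/', '/*88nbc*/']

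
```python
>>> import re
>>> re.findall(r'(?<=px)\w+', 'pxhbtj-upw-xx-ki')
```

The `(?=…)`/`(?<=…)` assertion just peeks at neighbouring text; it doesn't advance the match position.
Walking the string: at [2:6] → 'hbtj'.
Since nothing is captured, `findall` lists the 1 matched substring directly.

['hbtj']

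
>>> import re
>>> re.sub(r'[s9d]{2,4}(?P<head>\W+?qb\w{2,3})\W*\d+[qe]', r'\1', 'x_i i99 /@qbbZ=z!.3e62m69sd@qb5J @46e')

Pattern: 2 to 4 of one of [s9d]; then one or more of a non-word character (lazy), then the literal 'qb', then 2 to 3 of a word character (captured as 'head'); then zero or more of a non-word character, then one or more of a digit, then one of [qe].
Matches: at [24:37] → '9sd@qb5J @46e'.
The replacement refers to a captured group, so each match is rewritten using its own captured text.

'x_i i99 /@qbbZ=z!.3e62m6@qb5J'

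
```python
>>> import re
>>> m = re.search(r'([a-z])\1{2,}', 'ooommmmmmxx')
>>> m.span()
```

`\1` is not a pattern — it's the concrete string captured by group 1, re-applied verbatim.
The match spans [0:3] → 'ooo'.

(0, 3)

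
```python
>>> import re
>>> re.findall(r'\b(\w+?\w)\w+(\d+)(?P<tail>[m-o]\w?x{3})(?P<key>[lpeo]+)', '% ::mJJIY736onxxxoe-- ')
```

[('mJ', '6', 'onxxx', 'oe')]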